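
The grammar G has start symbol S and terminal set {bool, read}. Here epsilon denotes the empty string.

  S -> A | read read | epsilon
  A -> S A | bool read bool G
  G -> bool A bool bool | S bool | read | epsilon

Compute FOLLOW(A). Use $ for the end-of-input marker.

FIRST(S): from S->A we get {bool, read}; from S->read read we get {read}; from S->epsilon we get {epsilon}. So FIRST(S) = {epsilon, bool, read}.
FIRST(A): from A->S A we get {bool, read}; from A->bool read bool G we get {bool}. So FIRST(A) = {bool, read}.
FIRST(G): from G->bool A bool bool we get {bool}; from G->S bool we get {bool, read}; from G->read we get {read}; from G->epsilon we get {epsilon}. So FIRST(G) = {epsilon, bool, read}.
FOLLOW(S) includes $ since S is the start symbol.
FOLLOW(S): in A->S A, S is followed by A with FIRST {bool, read}; in G->S bool, S is followed by bool with FIRST {bool}. Thus FOLLOW(S) = {$, bool, read}.
FOLLOW(A): in S->A, the suffix after A is empty, so FOLLOW(A) ⊇ FOLLOW(S) = {$, bool, read}; in A->S A, the suffix after A is empty (adds nothing new); in G->bool A bool bool, A is followed by bool bool with FIRST {bool}. Thus FOLLOW(A) = {$, bool, read}.
FOLLOW(G): in A->bool read bool G, the suffix after G is empty, so FOLLOW(G) ⊇ FOLLOW(A) = {$, bool, read}. Thus FOLLOW(G) = {$, bool, read}.

{$, bool, read}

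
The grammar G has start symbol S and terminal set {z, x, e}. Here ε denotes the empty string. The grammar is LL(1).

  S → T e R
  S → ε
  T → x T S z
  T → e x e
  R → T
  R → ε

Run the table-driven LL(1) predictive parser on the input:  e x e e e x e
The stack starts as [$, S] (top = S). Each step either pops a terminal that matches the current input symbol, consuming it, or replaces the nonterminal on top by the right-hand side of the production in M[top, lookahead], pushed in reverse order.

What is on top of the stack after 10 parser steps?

step 1: stack=$ S  input=e x e e e x e $  — expand S → T e R
step 2: stack=$ R e T  input=e x e e e x e $  — expand T → e x e
step 3: stack=$ R e e x e  input=e x e e e x e $  — match e
step 4: stack=$ R e e x  input=x e e e x e $  — match x
step 5: stack=$ R e e  input=e e e x e $  — match e
step 6: stack=$ R e  input=e e x e $  — match e
step 7: stack=$ R  input=e x e $  — expand R → T
step 8: stack=$ T  input=e x e $  — expand T → e x e
step 9: stack=$ e x e  input=e x e $  — match e
step 10: stack=$ e x  input=x e $  — match x
Stack after step 10: $ e (top = e).

e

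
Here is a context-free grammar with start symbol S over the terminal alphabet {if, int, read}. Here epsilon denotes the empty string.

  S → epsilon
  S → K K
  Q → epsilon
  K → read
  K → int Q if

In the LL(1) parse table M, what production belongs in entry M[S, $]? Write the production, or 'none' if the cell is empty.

FIRST(Q): from Q→epsilon we get {epsilon}. So FIRST(Q) = {epsilon}.
FIRST(K): from K→read we get {read}; from K→int Q if we get {int}. So FIRST(K) = {int, read}.
FIRST(S): from S→epsilon we get {epsilon}; from S→K K we get {int, read}. So FIRST(S) = {epsilon, int, read}.
FOLLOW(S) includes $ since S is the start symbol.
FOLLOW(S): S appears on no right-hand side. Thus FOLLOW(S) = {$}.
For S → epsilon: FIRST(epsilon) = {epsilon}, so it goes in M[S, t] for t ∈ {}; since epsilon ∈ FIRST, also for every t ∈ FOLLOW(S) = {$}.
For S → K K: FIRST(K K) = {int, read}, so it goes in M[S, t] for t ∈ {int, read}.

S → epsilon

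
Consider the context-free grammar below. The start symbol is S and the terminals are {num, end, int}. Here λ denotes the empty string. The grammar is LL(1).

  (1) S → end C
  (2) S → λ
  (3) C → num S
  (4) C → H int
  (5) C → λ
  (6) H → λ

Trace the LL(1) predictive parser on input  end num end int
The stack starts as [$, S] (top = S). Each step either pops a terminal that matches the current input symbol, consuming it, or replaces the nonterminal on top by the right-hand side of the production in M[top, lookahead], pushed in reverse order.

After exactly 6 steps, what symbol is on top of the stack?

     Stack    Input              Action
  1  $ S      end num end int $  expand S → end C
  2  $ C end  end num end int $  match end
  3  $ C      num end int $      expand C → num S
  4  $ S num  num end int $      match num
  5  $ S      end int $          expand S → end C
  6  $ C end  end int $          match end
Stack after step 6: $ C (top = C).

C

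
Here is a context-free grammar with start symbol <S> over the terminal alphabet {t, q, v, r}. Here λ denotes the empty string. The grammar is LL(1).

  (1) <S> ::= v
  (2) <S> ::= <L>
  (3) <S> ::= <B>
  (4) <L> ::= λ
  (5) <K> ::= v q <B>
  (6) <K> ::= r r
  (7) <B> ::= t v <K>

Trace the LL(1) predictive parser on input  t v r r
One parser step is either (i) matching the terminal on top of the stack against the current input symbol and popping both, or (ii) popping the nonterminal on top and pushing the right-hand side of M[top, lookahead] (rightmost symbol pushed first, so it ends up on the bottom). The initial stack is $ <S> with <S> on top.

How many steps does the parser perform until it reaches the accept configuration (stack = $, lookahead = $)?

7

step 1: stack=$ <S>  input=t v r r $  — expand <S> ::= <B>
step 2: stack=$ <B>  input=t v r r $  — expand <B> ::= t v <K>
step 3: stack=$ <K> v t  input=t v r r $  — match t
step 4: stack=$ <K> v  input=v r r $  — match v
step 5: stack=$ <K>  input=r r $  — expand <K> ::= r r
step 6: stack=$ r r  input=r r $  — match r
step 7: stack=$ r  input=r $  — match r
Accept reached after 7 steps.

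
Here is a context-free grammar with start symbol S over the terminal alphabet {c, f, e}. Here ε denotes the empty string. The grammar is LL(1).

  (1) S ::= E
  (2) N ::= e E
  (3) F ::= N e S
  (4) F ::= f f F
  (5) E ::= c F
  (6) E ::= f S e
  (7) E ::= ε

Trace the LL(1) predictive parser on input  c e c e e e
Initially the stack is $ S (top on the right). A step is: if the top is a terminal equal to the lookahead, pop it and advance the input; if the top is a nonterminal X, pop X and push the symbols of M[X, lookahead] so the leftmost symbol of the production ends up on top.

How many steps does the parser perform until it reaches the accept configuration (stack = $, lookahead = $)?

18

      Stack          Input          Action
   1  $ S            c e c e e e $  expand S ::= E
   2  $ E            c e c e e e $  expand E ::= c F
   3  $ F c          c e c e e e $  match c
   4  $ F            e c e e e $    expand F ::= N e S
   5  $ S e N        e c e e e $    expand N ::= e E
   6  $ S e E e      e c e e e $    match e
   7  $ S e E        c e e e $      expand E ::= c F
   8  $ S e F c      c e e e $      match c
   9  $ S e F        e e e $        expand F ::= N e S
  10  $ S e S e N    e e e $        expand N ::= e E
  11  $ S e S e E e  e e e $        match e
  12  $ S e S e E    e e $          expand E ::= ε
  13  $ S e S e      e e $          match e
  14  $ S e S        e $            expand S ::= E
  15  $ S e E        e $            expand E ::= ε
  16  $ S e          e $            match e
  17  $ S            $              expand S ::= E
  18  $ E            $              expand E ::= ε
Accept reached after 18 steps.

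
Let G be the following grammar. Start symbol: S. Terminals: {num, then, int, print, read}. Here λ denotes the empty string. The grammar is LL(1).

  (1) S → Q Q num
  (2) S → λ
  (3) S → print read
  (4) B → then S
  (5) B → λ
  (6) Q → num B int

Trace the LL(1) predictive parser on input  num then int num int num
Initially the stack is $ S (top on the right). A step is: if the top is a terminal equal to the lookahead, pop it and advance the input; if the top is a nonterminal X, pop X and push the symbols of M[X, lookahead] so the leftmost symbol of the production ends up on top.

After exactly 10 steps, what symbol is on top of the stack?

      Stack               Input                       Action
   1  $ S                 num then int num int num $  expand S → Q Q num
   2  $ num Q Q           num then int num int num $  expand Q → num B int
   3  $ num Q int B num   num then int num int num $  match num
   4  $ num Q int B       then int num int num $      expand B → then S
   5  $ num Q int S then  then int num int num $      match then
   6  $ num Q int S       int num int num $           expand S → λ
   7  $ num Q int         int num int num $           match int
   8  $ num Q             num int num $               expand Q → num B int
   9  $ num int B num     num int num $               match num
  10  $ num int B         int num $                   expand B → λ
Stack after step 10: $ num int (top = int).

int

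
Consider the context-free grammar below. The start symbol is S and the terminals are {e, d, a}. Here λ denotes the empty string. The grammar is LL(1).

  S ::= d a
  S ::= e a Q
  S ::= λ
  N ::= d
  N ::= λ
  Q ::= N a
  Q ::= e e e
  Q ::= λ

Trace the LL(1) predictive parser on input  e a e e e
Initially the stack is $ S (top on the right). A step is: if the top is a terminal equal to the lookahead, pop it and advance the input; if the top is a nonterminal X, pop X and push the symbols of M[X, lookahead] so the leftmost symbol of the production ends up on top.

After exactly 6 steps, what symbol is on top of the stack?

     Stack    Input        Action
  1  $ S      e a e e e $  expand S ::= e a Q
  2  $ Q a e  e a e e e $  match e
  3  $ Q a    a e e e $    match a
  4  $ Q      e e e $      expand Q ::= e e e
  5  $ e e e  e e e $      match e
  6  $ e e    e e $        match e
Stack after step 6: $ e (top = e).

e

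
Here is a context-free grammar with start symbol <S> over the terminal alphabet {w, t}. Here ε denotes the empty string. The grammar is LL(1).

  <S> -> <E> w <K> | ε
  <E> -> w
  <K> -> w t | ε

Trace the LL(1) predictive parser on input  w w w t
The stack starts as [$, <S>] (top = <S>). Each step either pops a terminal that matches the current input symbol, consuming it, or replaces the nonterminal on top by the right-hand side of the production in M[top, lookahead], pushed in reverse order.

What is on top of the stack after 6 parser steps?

t

     Stack        Input      Action
  1  $ <S>        w w w t $  expand <S> -> <E> w <K>
  2  $ <K> w <E>  w w w t $  expand <E> -> w
  3  $ <K> w w    w w w t $  match w
  4  $ <K> w      w w t $    match w
  5  $ <K>        w t $      expand <K> -> w t
  6  $ t w        w t $      match w
Stack after step 6: $ t (top = t).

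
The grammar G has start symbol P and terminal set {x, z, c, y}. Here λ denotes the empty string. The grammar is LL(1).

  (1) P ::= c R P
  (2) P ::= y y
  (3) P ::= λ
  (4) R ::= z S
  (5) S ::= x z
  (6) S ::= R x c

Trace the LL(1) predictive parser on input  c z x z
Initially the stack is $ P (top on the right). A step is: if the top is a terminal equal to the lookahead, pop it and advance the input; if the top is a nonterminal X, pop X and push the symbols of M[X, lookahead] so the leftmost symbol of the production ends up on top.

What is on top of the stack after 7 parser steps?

step 1: stack=$ P  input=c z x z $  — expand P ::= c R P
step 2: stack=$ P R c  input=c z x z $  — match c
step 3: stack=$ P R  input=z x z $  — expand R ::= z S
step 4: stack=$ P S z  input=z x z $  — match z
step 5: stack=$ P S  input=x z $  — expand S ::= x z
step 6: stack=$ P z x  input=x z $  — match x
step 7: stack=$ P z  input=z $  — match z
Stack after step 7: $ P (top = P).

P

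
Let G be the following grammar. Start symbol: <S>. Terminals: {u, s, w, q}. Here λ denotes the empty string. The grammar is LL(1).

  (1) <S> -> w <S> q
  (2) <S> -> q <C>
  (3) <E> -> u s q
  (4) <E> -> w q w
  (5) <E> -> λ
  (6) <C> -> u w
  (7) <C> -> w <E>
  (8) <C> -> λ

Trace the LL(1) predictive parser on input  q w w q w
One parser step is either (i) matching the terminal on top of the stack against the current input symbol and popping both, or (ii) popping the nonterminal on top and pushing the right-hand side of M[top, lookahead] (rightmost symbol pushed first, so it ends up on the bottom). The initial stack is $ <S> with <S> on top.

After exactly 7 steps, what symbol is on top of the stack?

w

     Stack    Input        Action
  1  $ <S>    q w w q w $  expand <S> -> q <C>
  2  $ <C> q  q w w q w $  match q
  3  $ <C>    w w q w $    expand <C> -> w <E>
  4  $ <E> w  w w q w $    match w
  5  $ <E>    w q w $      expand <E> -> w q w
  6  $ w q w  w q w $      match w
  7  $ w q    q w $        match q
Stack after step 7: $ w (top = w).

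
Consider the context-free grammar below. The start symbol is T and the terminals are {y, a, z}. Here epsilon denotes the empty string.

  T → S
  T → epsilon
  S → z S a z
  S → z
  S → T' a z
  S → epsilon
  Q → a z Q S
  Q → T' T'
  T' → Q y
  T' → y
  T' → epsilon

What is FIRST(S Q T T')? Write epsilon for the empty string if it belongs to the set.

FIRST(T): from T→S we get {epsilon, a, y, z}; from T→epsilon we get {epsilon}. So FIRST(T) = {epsilon, a, y, z}.
FIRST(S): from S→z S a z we get {z}; from S→z we get {z}; from S→T' a z we get {a, y}; from S→epsilon we get {epsilon}. So FIRST(S) = {epsilon, a, y, z}.
FIRST(Q): from Q→a z Q S we get {a}; from Q→T' T' we get {epsilon, a, y}. So FIRST(Q) = {epsilon, a, y}.
FIRST(T'): from T'→Q y we get {a, y}; from T'→y we get {y}; from T'→epsilon we get {epsilon}. So FIRST(T') = {epsilon, a, y}.
FIRST(S Q T T'): take FIRST of each symbol in turn, carrying on past any symbol whose FIRST contains epsilon; result {epsilon, a, y, z}.

{epsilon, a, y, z}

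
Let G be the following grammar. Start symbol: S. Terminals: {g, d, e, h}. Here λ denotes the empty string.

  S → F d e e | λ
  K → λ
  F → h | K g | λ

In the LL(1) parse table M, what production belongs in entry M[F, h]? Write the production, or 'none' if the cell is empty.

F → h

FIRST(K) = {λ}
FIRST(F) = {λ, g, h}  (via K g)
FIRST(S) = {λ, d, g, h}  (via F d e e)
FOLLOW(S) includes $ since S is the start symbol.
FOLLOW(F): in S→F d e e, F is followed by d e e with FIRST {d}. Thus FOLLOW(F) = {d}.
For F → h: FIRST(h) = {h}, so it goes in M[F, t] for t ∈ {h}.
For F → K g: FIRST(K g) = {g}, so it goes in M[F, t] for t ∈ {g}.
For F → λ: FIRST(λ) = {λ}, so it goes in M[F, t] for t ∈ {}; since λ ∈ FIRST, also for every t ∈ FOLLOW(F) = {d}.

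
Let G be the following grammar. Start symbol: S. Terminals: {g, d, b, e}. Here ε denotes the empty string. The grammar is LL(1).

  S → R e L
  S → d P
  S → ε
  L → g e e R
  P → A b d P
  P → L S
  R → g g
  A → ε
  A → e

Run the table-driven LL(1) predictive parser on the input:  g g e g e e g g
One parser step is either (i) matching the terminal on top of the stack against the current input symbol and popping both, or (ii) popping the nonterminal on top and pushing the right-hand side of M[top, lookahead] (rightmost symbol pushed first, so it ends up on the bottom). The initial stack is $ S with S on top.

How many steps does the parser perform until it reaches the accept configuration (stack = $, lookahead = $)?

12

      Stack      Input              Action
   1  $ S        g g e g e e g g $  expand S → R e L
   2  $ L e R    g g e g e e g g $  expand R → g g
   3  $ L e g g  g g e g e e g g $  match g
   4  $ L e g    g e g e e g g $    match g
   5  $ L e      e g e e g g $      match e
   6  $ L        g e e g g $        expand L → g e e R
   7  $ R e e g  g e e g g $        match g
   8  $ R e e    e e g g $          match e
   9  $ R e      e g g $            match e
  10  $ R        g g $              expand R → g g
  11  $ g g      g g $              match g
  12  $ g        g $                match g
Accept reached after 12 steps.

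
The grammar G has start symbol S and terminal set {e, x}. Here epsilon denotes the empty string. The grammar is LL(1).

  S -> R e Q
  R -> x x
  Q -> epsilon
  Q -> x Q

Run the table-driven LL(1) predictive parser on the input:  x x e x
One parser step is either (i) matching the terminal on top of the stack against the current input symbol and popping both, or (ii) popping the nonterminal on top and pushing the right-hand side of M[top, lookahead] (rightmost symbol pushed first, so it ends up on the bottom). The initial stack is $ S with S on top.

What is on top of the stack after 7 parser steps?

     Stack      Input      Action
  1  $ S        x x e x $  expand S -> R e Q
  2  $ Q e R    x x e x $  expand R -> x x
  3  $ Q e x x  x x e x $  match x
  4  $ Q e x    x e x $    match x
  5  $ Q e      e x $      match e
  6  $ Q        x $        expand Q -> x Q
  7  $ Q x      x $        match x
Stack after step 7: $ Q (top = Q).

Q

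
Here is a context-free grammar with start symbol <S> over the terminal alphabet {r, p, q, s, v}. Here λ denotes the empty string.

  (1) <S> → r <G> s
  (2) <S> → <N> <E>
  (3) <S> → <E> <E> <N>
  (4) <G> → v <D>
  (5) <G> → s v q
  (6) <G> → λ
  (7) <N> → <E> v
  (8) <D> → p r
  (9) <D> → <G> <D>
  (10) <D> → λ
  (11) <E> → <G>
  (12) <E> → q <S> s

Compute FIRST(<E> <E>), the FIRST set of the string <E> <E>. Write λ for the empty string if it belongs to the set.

FIRST(<G>): from <G>→v <D> we get {v}; from <G>→s v q we get {s}; from <G>→λ we get {λ}. So FIRST(<G>) = {λ, s, v}.
FIRST(<D>): from <D>→p r we get {p}; from <D>→<G> <D> we get {λ, p, s, v}; from <D>→λ we get {λ}. So FIRST(<D>) = {λ, p, s, v}.
FIRST(<E>): from <E>→<G> we get {λ, s, v}; from <E>→q <S> s we get {q}. So FIRST(<E>) = {λ, q, s, v}.
FIRST(<N>): from <N>→<E> v we get {q, s, v}. So FIRST(<N>) = {q, s, v}.
FIRST(<S>): from <S>→r <G> s we get {r}; from <S>→<N> <E> we get {q, s, v}; from <S>→<E> <E> <N> we get {q, s, v}. So FIRST(<S>) = {q, r, s, v}.
FIRST(<E> <E>): take FIRST of each symbol in turn, carrying on past any symbol whose FIRST contains λ; result {λ, q, s, v}.

{λ, q, s, v}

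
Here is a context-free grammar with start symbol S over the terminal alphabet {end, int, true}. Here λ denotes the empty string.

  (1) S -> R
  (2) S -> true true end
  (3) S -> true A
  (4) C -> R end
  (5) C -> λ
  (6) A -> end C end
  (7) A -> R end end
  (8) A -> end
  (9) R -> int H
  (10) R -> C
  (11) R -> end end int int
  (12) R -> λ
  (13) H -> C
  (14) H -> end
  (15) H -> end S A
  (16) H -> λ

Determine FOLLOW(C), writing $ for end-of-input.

FIRST(S) = {λ, end, int, true}  (via R)
FIRST(C) = {λ, end, int}  (via R end)
FIRST(R) = {λ, end, int}  (via C)
FIRST(H) = {λ, end, int}  (via C)
FIRST(A) = {end, int}  (via R end end)
FOLLOW(S) includes $ since S is the start symbol.
FOLLOW(S): in H->end S A, S is followed by A with FIRST {end, int}. Thus FOLLOW(S) = {$, end, int}.
FOLLOW(R): in S->R, the suffix after R is empty, so FOLLOW(R) ⊇ FOLLOW(S) = {$, end, int}; in C->R end, R is followed by end with FIRST {end}; in A->R end end, R is followed by end end with FIRST {end}. Thus FOLLOW(R) = {$, end, int}.
FOLLOW(H): in R->int H, the suffix after H is empty, so FOLLOW(H) ⊇ FOLLOW(R) = {$, end, int}. Thus FOLLOW(H) = {$, end, int}.
FOLLOW(C): in A->end C end, C is followed by end with FIRST {end}; in R->C, the suffix after C is empty, so FOLLOW(C) ⊇ FOLLOW(R) = {$, end, int}; in H->C, the suffix after C is empty, so FOLLOW(C) ⊇ FOLLOW(H) = {$, end, int}. Thus FOLLOW(C) = {$, end, int}.
FOLLOW(A): in S->true A, the suffix after A is empty, so FOLLOW(A) ⊇ FOLLOW(S) = {$, end, int}; in H->end S A, the suffix after A is empty, so FOLLOW(A) ⊇ FOLLOW(H) = {$, end, int}. Thus FOLLOW(A) = {$, end, int}.

{$, end, int}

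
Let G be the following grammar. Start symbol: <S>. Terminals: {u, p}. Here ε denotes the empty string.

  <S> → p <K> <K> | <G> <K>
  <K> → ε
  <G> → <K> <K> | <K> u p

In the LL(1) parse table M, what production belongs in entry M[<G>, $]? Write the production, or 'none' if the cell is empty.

FIRST(<K>): from <K>→ε we get {ε}. So FIRST(<K>) = {ε}.
FIRST(<G>): from <G>→<K> <K> we get {ε}; from <G>→<K> u p we get {u}. So FIRST(<G>) = {ε, u}.
FIRST(<S>): from <S>→p <K> <K> we get {p}; from <S>→<G> <K> we get {ε, u}. So FIRST(<S>) = {ε, p, u}.
FOLLOW(<S>) includes $ since <S> is the start symbol.
FOLLOW(<S>): <S> appears on no right-hand side. Thus FOLLOW(<S>) = {$}.
FOLLOW(<G>): in <S>→<G> <K>, <G> is followed by <K> with FIRST {ε}; in <S>→<G> <K>, the suffix after <G> is nullable, so FOLLOW(<G>) ⊇ FOLLOW(<S>) = {$}. Thus FOLLOW(<G>) = {$}.
For <G> → <K> <K>: FIRST(<K> <K>) = {ε}, so it goes in M[<G>, t] for t ∈ {}; since ε ∈ FIRST, also for every t ∈ FOLLOW(<G>) = {$}.
For <G> → <K> u p: FIRST(<K> u p) = {u}, so it goes in M[<G>, t] for t ∈ {u}.

<G> → <K> <K>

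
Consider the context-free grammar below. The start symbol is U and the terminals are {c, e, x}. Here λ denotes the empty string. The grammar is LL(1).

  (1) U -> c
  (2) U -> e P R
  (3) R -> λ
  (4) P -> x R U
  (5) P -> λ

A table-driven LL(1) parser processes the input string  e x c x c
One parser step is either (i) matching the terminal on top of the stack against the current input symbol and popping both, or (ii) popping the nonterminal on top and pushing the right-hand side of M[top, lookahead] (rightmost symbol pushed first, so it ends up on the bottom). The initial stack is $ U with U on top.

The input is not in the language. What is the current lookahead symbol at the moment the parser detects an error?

x

step 1: stack=$ U  input=e x c x c $  — expand U -> e P R
step 2: stack=$ R P e  input=e x c x c $  — match e
step 3: stack=$ R P  input=x c x c $  — expand P -> x R U
step 4: stack=$ R U R x  input=x c x c $  — match x
step 5: stack=$ R U R  input=c x c $  — expand R -> λ
step 6: stack=$ R U  input=c x c $  — expand U -> c
step 7: stack=$ R c  input=c x c $  — match c
step 8: stack=$ R  input=x c $  — error: M[R, x] is empty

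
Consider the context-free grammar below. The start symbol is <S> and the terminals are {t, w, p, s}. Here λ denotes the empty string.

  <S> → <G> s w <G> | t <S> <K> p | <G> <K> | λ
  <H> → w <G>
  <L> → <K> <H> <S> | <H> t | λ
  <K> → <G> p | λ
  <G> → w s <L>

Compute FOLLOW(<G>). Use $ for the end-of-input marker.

FIRST(<H>): from <H>→w <G> we get {w}. So FIRST(<H>) = {w}.
FIRST(<G>): from <G>→w s <L> we get {w}. So FIRST(<G>) = {w}.
FIRST(<S>): from <S>→<G> s w <G> we get {w}; from <S>→t <S> <K> p we get {t}; from <S>→<G> <K> we get {w}; from <S>→λ we get {λ}. So FIRST(<S>) = {λ, t, w}.
FIRST(<K>): from <K>→<G> p we get {w}; from <K>→λ we get {λ}. So FIRST(<K>) = {λ, w}.
FIRST(<L>): from <L>→<K> <H> <S> we get {w}; from <L>→<H> t we get {w}; from <L>→λ we get {λ}. So FIRST(<L>) = {λ, w}.
FOLLOW(<S>) includes $ since <S> is the start symbol.
FOLLOW(<S>): in <S>→t <S> <K> p, <S> is followed by <K> p with FIRST {p, w}; in <L>→<K> <H> <S>, the suffix after <S> is empty, so FOLLOW(<S>) ⊇ FOLLOW(<L>) = {$, p, s, t, w}. Thus FOLLOW(<S>) = {$, p, s, t, w}.
FOLLOW(<K>): in <S>→t <S> <K> p, <K> is followed by p with FIRST {p}; in <S>→<G> <K>, the suffix after <K> is empty, so FOLLOW(<K>) ⊇ FOLLOW(<S>) = {$, p, s, t, w}; in <L>→<K> <H> <S>, <K> is followed by <H> <S> with FIRST {w}. Thus FOLLOW(<K>) = {$, p, s, t, w}.
FOLLOW(<H>): in <L>→<K> <H> <S>, <H> is followed by <S> with FIRST {λ, t, w}; in <L>→<K> <H> <S>, the suffix after <H> is nullable, so FOLLOW(<H>) ⊇ FOLLOW(<L>) = {$, p, s, t, w}; in <L>→<H> t, <H> is followed by t with FIRST {t}. Thus FOLLOW(<H>) = {$, p, s, t, w}.
FOLLOW(<G>): in <S>→<G> s w <G> (occurrence 1), <G> is followed by s w <G> with FIRST {s}; in <S>→<G> s w <G> (occurrence 2), the suffix after <G> is empty, so FOLLOW(<G>) ⊇ FOLLOW(<S>) = {$, p, s, t, w}; in <S>→<G> <K>, <G> is followed by <K> with FIRST {λ, w}; in <S>→<G> <K>, the suffix after <G> is nullable, so FOLLOW(<G>) ⊇ FOLLOW(<S>) = {$, p, s, t, w}; in <H>→w <G>, the suffix after <G> is empty, so FOLLOW(<G>) ⊇ FOLLOW(<H>) = {$, p, s, t, w}; in <K>→<G> p, <G> is followed by p with FIRST {p}. Thus FOLLOW(<G>) = {$, p, s, t, w}.
FOLLOW(<L>): in <G>→w s <L>, the suffix after <L> is empty, so FOLLOW(<L>) ⊇ FOLLOW(<G>) = {$, p, s, t, w}. Thus FOLLOW(<L>) = {$, p, s, t, w}.

{$, p, s, t, w}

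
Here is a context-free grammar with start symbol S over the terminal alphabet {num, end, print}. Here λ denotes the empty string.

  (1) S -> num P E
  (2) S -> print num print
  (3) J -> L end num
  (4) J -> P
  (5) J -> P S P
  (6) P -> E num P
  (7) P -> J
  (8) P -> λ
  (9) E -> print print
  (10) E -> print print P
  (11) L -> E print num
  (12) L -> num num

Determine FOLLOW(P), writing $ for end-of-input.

{$, num, print}

FIRST(S) = {num, print}
FIRST(E) = {print}
FIRST(L) = {num, print}  (via E print num)
FIRST(J) = {λ, num, print}  (via L end num, P, P S P)
FIRST(P) = {λ, num, print}  (via E num P, J)
FOLLOW(S) includes $ since S is the start symbol.
FOLLOW(L): in J->L end num, L is followed by end num with FIRST {end}. Thus FOLLOW(L) = {end}.
FOLLOW(S): in J->P S P, S is followed by P with FIRST {λ, num, print}; in J->P S P, the suffix after S is nullable, so FOLLOW(S) ⊇ FOLLOW(J) = {$, num, print}. Thus FOLLOW(S) = {$, num, print}.
FOLLOW(E): in S->num P E, the suffix after E is empty, so FOLLOW(E) ⊇ FOLLOW(S) = {$, num, print}; in P->E num P, E is followed by num P with FIRST {num}; in L->E print num, E is followed by print num with FIRST {print}. Thus FOLLOW(E) = {$, num, print}.
FOLLOW(J): in P->J, the suffix after J is empty, so FOLLOW(J) ⊇ FOLLOW(P) = {$, num, print}. Thus FOLLOW(J) = {$, num, print}.
FOLLOW(P): in S->num P E, P is followed by E with FIRST {print}; in J->P, the suffix after P is empty, so FOLLOW(P) ⊇ FOLLOW(J) = {$, num, print}; in J->P S P (occurrence 1), P is followed by S P with FIRST {num, print}; in J->P S P (occurrence 2), the suffix after P is empty, so FOLLOW(P) ⊇ FOLLOW(J) = {$, num, print}; in P->E num P, the suffix after P is empty (adds nothing new); in E->print print P, the suffix after P is empty, so FOLLOW(P) ⊇ FOLLOW(E) = {$, num, print}. Thus FOLLOW(P) = {$, num, print}.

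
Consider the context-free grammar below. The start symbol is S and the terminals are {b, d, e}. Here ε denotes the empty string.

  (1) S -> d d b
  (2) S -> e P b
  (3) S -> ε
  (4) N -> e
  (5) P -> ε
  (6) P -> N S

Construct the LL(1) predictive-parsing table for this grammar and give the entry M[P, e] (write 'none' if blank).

P -> N S

FIRST(S) = {ε, d, e}
FIRST(N) = {e}
FIRST(P) = {ε, e}  (via N S)
FOLLOW(S) includes $ since S is the start symbol.
FOLLOW(P): in S->e P b, P is followed by b with FIRST {b}. Thus FOLLOW(P) = {b}.
For P -> ε: FIRST(ε) = {ε}, so it goes in M[P, t] for t ∈ {}; since ε ∈ FIRST, also for every t ∈ FOLLOW(P) = {b}.
For P -> N S: FIRST(N S) = {e}, so it goes in M[P, t] for t ∈ {e}.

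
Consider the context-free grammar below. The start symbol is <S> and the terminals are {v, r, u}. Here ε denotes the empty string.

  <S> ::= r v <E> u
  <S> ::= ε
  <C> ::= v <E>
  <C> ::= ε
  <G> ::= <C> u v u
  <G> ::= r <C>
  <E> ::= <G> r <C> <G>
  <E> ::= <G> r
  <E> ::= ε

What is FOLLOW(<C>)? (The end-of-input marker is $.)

{r, u, v}

FIRST(<S>) = {ε, r}
FIRST(<C>) = {ε, v}
FIRST(<G>) = {r, u, v}  (via <C> u v u)
FIRST(<E>) = {ε, r, u, v}  (via <G> r <C> <G>, <G> r)
FOLLOW(<S>) includes $ since <S> is the start symbol.
FOLLOW(<S>): <S> appears on no right-hand side. Thus FOLLOW(<S>) = {$}.
FOLLOW(<C>): in <G>::=<C> u v u, <C> is followed by u v u with FIRST {u}; in <G>::=r <C>, the suffix after <C> is empty, so FOLLOW(<C>) ⊇ FOLLOW(<G>) = {r, u, v}; in <E>::=<G> r <C> <G>, <C> is followed by <G> with FIRST {r, u, v}. Thus FOLLOW(<C>) = {r, u, v}.
FOLLOW(<E>): in <S>::=r v <E> u, <E> is followed by u with FIRST {u}; in <C>::=v <E>, the suffix after <E> is empty, so FOLLOW(<E>) ⊇ FOLLOW(<C>) = {r, u, v}. Thus FOLLOW(<E>) = {r, u, v}.
FOLLOW(<G>): in <E>::=<G> r <C> <G> (occurrence 1), <G> is followed by r <C> <G> with FIRST {r}; in <E>::=<G> r <C> <G> (occurrence 2), the suffix after <G> is empty, so FOLLOW(<G>) ⊇ FOLLOW(<E>) = {r, u, v}; in <E>::=<G> r, <G> is followed by r with FIRST {r}. Thus FOLLOW(<G>) = {r, u, v}.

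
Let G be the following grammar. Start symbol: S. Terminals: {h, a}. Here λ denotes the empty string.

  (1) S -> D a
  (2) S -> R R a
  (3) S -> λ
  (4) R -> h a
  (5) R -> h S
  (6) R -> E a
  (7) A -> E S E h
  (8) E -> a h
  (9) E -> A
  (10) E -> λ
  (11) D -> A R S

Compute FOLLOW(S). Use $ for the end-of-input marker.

FIRST(S): from S->D a we get {a, h}; from S->R R a we get {a, h}; from S->λ we get {λ}. So FIRST(S) = {λ, a, h}.
FIRST(R): from R->h a we get {h}; from R->h S we get {h}; from R->E a we get {a, h}. So FIRST(R) = {a, h}.
FIRST(A): from A->E S E h we get {a, h}. So FIRST(A) = {a, h}.
FIRST(E): from E->a h we get {a}; from E->A we get {a, h}; from E->λ we get {λ}. So FIRST(E) = {λ, a, h}.
FIRST(D): from D->A R S we get {a, h}. So FIRST(D) = {a, h}.
FOLLOW(S) includes $ since S is the start symbol.
FOLLOW(E): in R->E a, E is followed by a with FIRST {a}; in A->E S E h (occurrence 1), E is followed by S E h with FIRST {a, h}; in A->E S E h (occurrence 2), E is followed by h with FIRST {h}. Thus FOLLOW(E) = {a, h}.
FOLLOW(A): in E->A, the suffix after A is empty, so FOLLOW(A) ⊇ FOLLOW(E) = {a, h}; in D->A R S, A is followed by R S with FIRST {a, h}. Thus FOLLOW(A) = {a, h}.
FOLLOW(D): in S->D a, D is followed by a with FIRST {a}. Thus FOLLOW(D) = {a}.
FOLLOW(R): in S->R R a (occurrence 1), R is followed by R a with FIRST {a, h}; in S->R R a (occurrence 2), R is followed by a with FIRST {a}; in D->A R S, R is followed by S with FIRST {λ, a, h}; in D->A R S, the suffix after R is nullable, so FOLLOW(R) ⊇ FOLLOW(D) = {a}. Thus FOLLOW(R) = {a, h}.
FOLLOW(S): in R->h S, the suffix after S is empty, so FOLLOW(S) ⊇ FOLLOW(R) = {a, h}; in A->E S E h, S is followed by E h with FIRST {a, h}; in D->A R S, the suffix after S is empty, so FOLLOW(S) ⊇ FOLLOW(D) = {a}. Thus FOLLOW(S) = {$, a, h}.

{$, a, h}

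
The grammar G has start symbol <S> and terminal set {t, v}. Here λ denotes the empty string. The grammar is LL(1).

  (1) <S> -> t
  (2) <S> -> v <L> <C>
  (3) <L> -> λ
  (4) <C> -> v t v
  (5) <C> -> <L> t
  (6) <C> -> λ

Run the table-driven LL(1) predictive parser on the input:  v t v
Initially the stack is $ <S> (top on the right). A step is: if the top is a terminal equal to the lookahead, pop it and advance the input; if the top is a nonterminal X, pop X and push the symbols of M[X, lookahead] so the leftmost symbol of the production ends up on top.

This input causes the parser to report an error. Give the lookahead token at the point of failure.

step 1: stack=$ <S>  input=v t v $  — expand <S> -> v <L> <C>
step 2: stack=$ <C> <L> v  input=v t v $  — match v
step 3: stack=$ <C> <L>  input=t v $  — expand <L> -> λ
step 4: stack=$ <C>  input=t v $  — expand <C> -> <L> t
step 5: stack=$ t <L>  input=t v $  — expand <L> -> λ
step 6: stack=$ t  input=t v $  — match t
step 7: stack=$  input=v $  — error: stack empty but input remains

v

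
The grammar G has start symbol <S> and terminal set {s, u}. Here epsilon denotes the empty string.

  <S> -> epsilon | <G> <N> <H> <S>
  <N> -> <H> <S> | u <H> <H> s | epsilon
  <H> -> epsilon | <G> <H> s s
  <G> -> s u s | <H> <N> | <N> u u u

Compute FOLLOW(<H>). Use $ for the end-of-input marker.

FIRST(<S>) = {epsilon, s, u}  (via <G> <N> <H> <S>)
FIRST(<N>) = {epsilon, s, u}  (via <H> <S>)
FIRST(<H>) = {epsilon, s, u}  (via <G> <H> s s)
FIRST(<G>) = {epsilon, s, u}  (via <H> <N>, <N> u u u)
FOLLOW(<S>) includes $ since <S> is the start symbol.
FOLLOW(<S>): in <S>-><G> <N> <H> <S>, the suffix after <S> is empty (adds nothing new); in <N>-><H> <S>, the suffix after <S> is empty, so FOLLOW(<S>) ⊇ FOLLOW(<N>) = {$, s, u}. Thus FOLLOW(<S>) = {$, s, u}.
FOLLOW(<G>): in <S>-><G> <N> <H> <S>, <G> is followed by <N> <H> <S> with FIRST {epsilon, s, u}; in <S>-><G> <N> <H> <S>, the suffix after <G> is nullable, so FOLLOW(<G>) ⊇ FOLLOW(<S>) = {$, s, u}; in <H>-><G> <H> s s, <G> is followed by <H> s s with FIRST {s, u}. Thus FOLLOW(<G>) = {$, s, u}.
FOLLOW(<N>): in <S>-><G> <N> <H> <S>, <N> is followed by <H> <S> with FIRST {epsilon, s, u}; in <S>-><G> <N> <H> <S>, the suffix after <N> is nullable, so FOLLOW(<N>) ⊇ FOLLOW(<S>) = {$, s, u}; in <G>-><H> <N>, the suffix after <N> is empty, so FOLLOW(<N>) ⊇ FOLLOW(<G>) = {$, s, u}; in <G>-><N> u u u, <N> is followed by u u u with FIRST {u}. Thus FOLLOW(<N>) = {$, s, u}.
FOLLOW(<H>): in <S>-><G> <N> <H> <S>, <H> is followed by <S> with FIRST {epsilon, s, u}; in <S>-><G> <N> <H> <S>, the suffix after <H> is nullable, so FOLLOW(<H>) ⊇ FOLLOW(<S>) = {$, s, u}; in <N>-><H> <S>, <H> is followed by <S> with FIRST {epsilon, s, u}; in <N>-><H> <S>, the suffix after <H> is nullable, so FOLLOW(<H>) ⊇ FOLLOW(<N>) = {$, s, u}; in <N>->u <H> <H> s (occurrence 1), <H> is followed by <H> s with FIRST {s, u}; in <N>->u <H> <H> s (occurrence 2), <H> is followed by s with FIRST {s}; in <H>-><G> <H> s s, <H> is followed by s s with FIRST {s}; in <G>-><H> <N>, <H> is followed by <N> with FIRST {epsilon, s, u}; in <G>-><H> <N>, the suffix after <H> is nullable, so FOLLOW(<H>) ⊇ FOLLOW(<G>) = {$, s, u}. Thus FOLLOW(<H>) = {$, s, u}.

{$, s, u}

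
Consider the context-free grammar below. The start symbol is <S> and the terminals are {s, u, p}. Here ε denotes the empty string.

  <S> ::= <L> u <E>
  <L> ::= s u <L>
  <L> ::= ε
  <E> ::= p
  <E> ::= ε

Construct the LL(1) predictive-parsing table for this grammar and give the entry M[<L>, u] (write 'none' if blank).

FIRST(<L>): from <L>::=s u <L> we get {s}; from <L>::=ε we get {ε}. So FIRST(<L>) = {ε, s}.
FIRST(<E>): from <E>::=p we get {p}; from <E>::=ε we get {ε}. So FIRST(<E>) = {ε, p}.
FIRST(<S>): from <S>::=<L> u <E> we get {s, u}. So FIRST(<S>) = {s, u}.
FOLLOW(<S>) includes $ since <S> is the start symbol.
FOLLOW(<L>): in <S>::=<L> u <E>, <L> is followed by u <E> with FIRST {u}; in <L>::=s u <L>, the suffix after <L> is empty (adds nothing new). Thus FOLLOW(<L>) = {u}.
For <L> ::= s u <L>: FIRST(s u <L>) = {s}, so it goes in M[<L>, t] for t ∈ {s}.
For <L> ::= ε: FIRST(ε) = {ε}, so it goes in M[<L>, t] for t ∈ {}; since ε ∈ FIRST, also for every t ∈ FOLLOW(<L>) = {u}.

<L> ::= ε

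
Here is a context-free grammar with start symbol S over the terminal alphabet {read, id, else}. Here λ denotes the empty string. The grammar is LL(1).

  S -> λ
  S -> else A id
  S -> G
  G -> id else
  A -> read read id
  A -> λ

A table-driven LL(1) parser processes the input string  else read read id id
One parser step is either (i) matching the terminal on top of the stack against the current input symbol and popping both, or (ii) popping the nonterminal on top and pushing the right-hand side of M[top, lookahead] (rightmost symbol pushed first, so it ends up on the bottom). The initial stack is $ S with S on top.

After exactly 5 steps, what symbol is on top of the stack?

     Stack              Input                   Action
  1  $ S                else read read id id $  expand S -> else A id
  2  $ id A else        else read read id id $  match else
  3  $ id A             read read id id $       expand A -> read read id
  4  $ id id read read  read read id id $       match read
  5  $ id id read       read id id $            match read
Stack after step 5: $ id id (top = id).

id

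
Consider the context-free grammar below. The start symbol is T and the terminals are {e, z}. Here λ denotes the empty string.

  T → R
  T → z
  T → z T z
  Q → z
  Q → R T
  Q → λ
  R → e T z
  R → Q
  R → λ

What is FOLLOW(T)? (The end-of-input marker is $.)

{$, e, z}

FIRST(T): from T→R we get {λ, e, z}; from T→z we get {z}; from T→z T z we get {z}. So FIRST(T) = {λ, e, z}.
FIRST(Q): from Q→z we get {z}; from Q→R T we get {λ, e, z}; from Q→λ we get {λ}. So FIRST(Q) = {λ, e, z}.
FIRST(R): from R→e T z we get {e}; from R→Q we get {λ, e, z}; from R→λ we get {λ}. So FIRST(R) = {λ, e, z}.
FOLLOW(T) includes $ since T is the start symbol.
FOLLOW(T): in T→z T z, T is followed by z with FIRST {z}; in Q→R T, the suffix after T is empty, so FOLLOW(T) ⊇ FOLLOW(Q) = {$, e, z}; in R→e T z, T is followed by z with FIRST {z}. Thus FOLLOW(T) = {$, e, z}.
FOLLOW(Q): in R→Q, the suffix after Q is empty, so FOLLOW(Q) ⊇ FOLLOW(R) = {$, e, z}. Thus FOLLOW(Q) = {$, e, z}.
FOLLOW(R): in T→R, the suffix after R is empty, so FOLLOW(R) ⊇ FOLLOW(T) = {$, e, z}; in Q→R T, R is followed by T with FIRST {λ, e, z}; in Q→R T, the suffix after R is nullable, so FOLLOW(R) ⊇ FOLLOW(Q) = {$, e, z}. Thus FOLLOW(R) = {$, e, z}.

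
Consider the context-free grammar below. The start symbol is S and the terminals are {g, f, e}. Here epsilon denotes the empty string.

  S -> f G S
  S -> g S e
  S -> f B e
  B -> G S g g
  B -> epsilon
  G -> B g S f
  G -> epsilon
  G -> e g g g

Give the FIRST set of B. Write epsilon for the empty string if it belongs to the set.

FIRST(S) = {f, g}
FIRST(B) = {epsilon, e, f, g}  (via G S g g)
FIRST(G) = {epsilon, e, f, g}  (via B g S f)

{epsilon, e, f, g}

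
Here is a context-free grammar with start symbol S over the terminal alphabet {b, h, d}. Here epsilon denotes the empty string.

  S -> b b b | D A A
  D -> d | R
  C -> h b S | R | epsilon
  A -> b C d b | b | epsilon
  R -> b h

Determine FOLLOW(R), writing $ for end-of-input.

{$, b, d}

FIRST(A): from A->b C d b we get {b}; from A->b we get {b}; from A->epsilon we get {epsilon}. So FIRST(A) = {epsilon, b}.
FIRST(R): from R->b h we get {b}. So FIRST(R) = {b}.
FIRST(D): from D->d we get {d}; from D->R we get {b}. So FIRST(D) = {b, d}.
FIRST(C): from C->h b S we get {h}; from C->R we get {b}; from C->epsilon we get {epsilon}. So FIRST(C) = {epsilon, b, h}.
FIRST(S): from S->b b b we get {b}; from S->D A A we get {b, d}. So FIRST(S) = {b, d}.
FOLLOW(S) includes $ since S is the start symbol.
FOLLOW(C): in A->b C d b, C is followed by d b with FIRST {d}. Thus FOLLOW(C) = {d}.
FOLLOW(S): in C->h b S, the suffix after S is empty, so FOLLOW(S) ⊇ FOLLOW(C) = {d}. Thus FOLLOW(S) = {$, d}.
FOLLOW(D): in S->D A A, D is followed by A A with FIRST {epsilon, b}; in S->D A A, the suffix after D is nullable, so FOLLOW(D) ⊇ FOLLOW(S) = {$, d}. Thus FOLLOW(D) = {$, b, d}.
FOLLOW(A): in S->D A A (occurrence 1), A is followed by A with FIRST {epsilon, b}; in S->D A A (occurrence 1), the suffix after A is nullable, so FOLLOW(A) ⊇ FOLLOW(S) = {$, d}; in S->D A A (occurrence 2), the suffix after A is empty, so FOLLOW(A) ⊇ FOLLOW(S) = {$, d}. Thus FOLLOW(A) = {$, b, d}.
FOLLOW(R): in D->R, the suffix after R is empty, so FOLLOW(R) ⊇ FOLLOW(D) = {$, b, d}; in C->R, the suffix after R is empty, so FOLLOW(R) ⊇ FOLLOW(C) = {d}. Thus FOLLOW(R) = {$, b, d}.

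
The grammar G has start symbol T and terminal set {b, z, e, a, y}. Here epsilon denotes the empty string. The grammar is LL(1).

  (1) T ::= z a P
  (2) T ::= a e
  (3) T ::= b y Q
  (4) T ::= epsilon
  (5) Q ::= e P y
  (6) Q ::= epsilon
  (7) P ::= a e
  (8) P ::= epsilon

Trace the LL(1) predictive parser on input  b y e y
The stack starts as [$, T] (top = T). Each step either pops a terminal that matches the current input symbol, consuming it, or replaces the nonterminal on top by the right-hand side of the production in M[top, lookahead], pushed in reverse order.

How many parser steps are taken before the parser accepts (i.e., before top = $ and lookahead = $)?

7

     Stack    Input      Action
  1  $ T      b y e y $  expand T ::= b y Q
  2  $ Q y b  b y e y $  match b
  3  $ Q y    y e y $    match y
  4  $ Q      e y $      expand Q ::= e P y
  5  $ y P e  e y $      match e
  6  $ y P    y $        expand P ::= epsilon
  7  $ y      y $        match y
Accept reached after 7 steps.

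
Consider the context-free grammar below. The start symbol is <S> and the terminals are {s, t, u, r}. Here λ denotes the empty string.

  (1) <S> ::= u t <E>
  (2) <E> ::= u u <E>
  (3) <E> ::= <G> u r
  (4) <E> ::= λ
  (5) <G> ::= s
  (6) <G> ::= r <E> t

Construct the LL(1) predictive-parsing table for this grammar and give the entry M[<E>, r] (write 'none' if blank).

<E> ::= <G> u r

FIRST(<S>) = {u}
FIRST(<G>) = {r, s}
FIRST(<E>) = {λ, r, s, u}  (via <G> u r)
FOLLOW(<S>) includes $ since <S> is the start symbol.
FOLLOW(<S>): <S> appears on no right-hand side. Thus FOLLOW(<S>) = {$}.
FOLLOW(<E>): in <S>::=u t <E>, the suffix after <E> is empty, so FOLLOW(<E>) ⊇ FOLLOW(<S>) = {$}; in <E>::=u u <E>, the suffix after <E> is empty (adds nothing new); in <G>::=r <E> t, <E> is followed by t with FIRST {t}. Thus FOLLOW(<E>) = {$, t}.
For <E> ::= u u <E>: FIRST(u u <E>) = {u}, so it goes in M[<E>, t] for t ∈ {u}.
For <E> ::= <G> u r: FIRST(<G> u r) = {r, s}, so it goes in M[<E>, t] for t ∈ {r, s}.
For <E> ::= λ: FIRST(λ) = {λ}, so it goes in M[<E>, t] for t ∈ {}; since λ ∈ FIRST, also for every t ∈ FOLLOW(<E>) = {$, t}.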